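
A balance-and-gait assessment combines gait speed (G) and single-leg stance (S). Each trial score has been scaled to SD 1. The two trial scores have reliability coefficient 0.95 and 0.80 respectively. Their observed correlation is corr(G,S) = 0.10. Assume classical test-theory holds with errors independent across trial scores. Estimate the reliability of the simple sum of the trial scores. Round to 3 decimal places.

0.886

Var(G+S) = 2 + 2·[0.10] = 2 + 0.2 = 2.2.
Under uncorrelated errors the observed covariances equal the true-score covariances, so only the own-variance terms attenuate.
True-score variance = [0.95 + 0.80] + 0.2 = 1.75 + 0.2 = 1.95.
Reliability = 1.95 / 2.2 = 0.886.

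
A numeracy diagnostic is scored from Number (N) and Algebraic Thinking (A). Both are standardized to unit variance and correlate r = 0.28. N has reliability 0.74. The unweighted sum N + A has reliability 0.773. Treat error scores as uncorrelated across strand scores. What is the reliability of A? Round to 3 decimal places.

Var(N+A) = 2 + 2·0.28 = 2.560.
True-score variance = ρ_N + ρ_A + 2·0.28, so 0.773 = (0.74 + ρ_A + 0.56) / 2.560.
ρ_A = 0.773·2.560 − 0.74 − 0.56 = 0.679.

0.679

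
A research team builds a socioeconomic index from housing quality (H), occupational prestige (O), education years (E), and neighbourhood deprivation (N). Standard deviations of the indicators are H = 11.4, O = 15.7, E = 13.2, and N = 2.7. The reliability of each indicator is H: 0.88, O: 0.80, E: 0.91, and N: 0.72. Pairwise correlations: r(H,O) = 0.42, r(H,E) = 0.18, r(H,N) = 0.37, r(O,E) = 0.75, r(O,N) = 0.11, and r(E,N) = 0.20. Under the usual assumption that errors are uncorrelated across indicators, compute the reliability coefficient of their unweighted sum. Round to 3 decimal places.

Var(H+O+E+N) = 11.4² + 15.7² + 13.2² + 2.7² + 2·[11.4·15.7·0.42 + 11.4·13.2·0.18 + 11.4·2.7·0.37 + 15.7·13.2·0.75 + 15.7·2.7·0.11 + 13.2·2.7·0.20] = 557.98 + 561.735 = 1119.71.
With uncorrelated errors the cross-covariances are all true-score covariance, so they carry over unchanged; only the diagonal terms shrink to ρᵢσᵢ².
True-score variance = [11.4²·0.88 + 15.7²·0.80 + 13.2²·0.91 + 2.7²·0.72] + 561.735 = 475.364 + 561.735 = 1037.1.
Reliability = 1037.1 / 1119.71 = 0.926.

0.926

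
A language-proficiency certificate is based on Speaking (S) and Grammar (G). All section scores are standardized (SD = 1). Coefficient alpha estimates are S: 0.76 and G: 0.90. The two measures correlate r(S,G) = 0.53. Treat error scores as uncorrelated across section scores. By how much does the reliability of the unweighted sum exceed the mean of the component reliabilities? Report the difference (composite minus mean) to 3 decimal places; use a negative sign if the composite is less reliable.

Var(sum) = 2 + 1.06 = 3.06; true-score variance = 1.66 + 1.06 = 2.72; composite reliability = 0.8889.
Mean component reliability = 0.8300.
Difference = 0.8889 − 0.8300 = 0.059.

0.059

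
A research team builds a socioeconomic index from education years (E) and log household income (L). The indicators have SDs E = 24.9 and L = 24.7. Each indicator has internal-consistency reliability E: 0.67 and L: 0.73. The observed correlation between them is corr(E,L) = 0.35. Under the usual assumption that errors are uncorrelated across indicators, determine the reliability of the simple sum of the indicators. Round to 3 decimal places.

0.778

Var(E+L) = 24.9² + 24.7² + 2·[24.9·24.7·0.35] = 1230.1 + 430.521 = 1660.62.
With uncorrelated errors the cross-covariances are all true-score covariance, so they carry over unchanged; only the diagonal terms shrink to ρᵢσᵢ².
True-score variance = [24.9²·0.67 + 24.7²·0.73] + 430.521 = 860.772 + 430.521 = 1291.29.
Reliability = 1291.29 / 1660.62 = 0.778.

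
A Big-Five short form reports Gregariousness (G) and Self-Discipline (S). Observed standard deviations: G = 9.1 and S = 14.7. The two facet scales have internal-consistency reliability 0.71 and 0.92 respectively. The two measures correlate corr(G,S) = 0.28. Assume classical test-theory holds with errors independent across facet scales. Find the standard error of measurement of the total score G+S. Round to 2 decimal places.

6.43

Var(total) = 298.9 + 74.9112 = 373.811.
True-score variance = 257.598 + 74.9112 = 332.509, so reliability = 0.8895.
Error variance = 373.811 − 332.509 = 41.3021; SEM = √41.3021 = 6.43.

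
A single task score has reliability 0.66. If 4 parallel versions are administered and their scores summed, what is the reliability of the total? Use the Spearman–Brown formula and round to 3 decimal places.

0.886

ρ_k = kρ / (1 + (k−1)ρ) = 4·0.66 / (1 + 3·0.66) = 2.640 / 2.980 = 0.886.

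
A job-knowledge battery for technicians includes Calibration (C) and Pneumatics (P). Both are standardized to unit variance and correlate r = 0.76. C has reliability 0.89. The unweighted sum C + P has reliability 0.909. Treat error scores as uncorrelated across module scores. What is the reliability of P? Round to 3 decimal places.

Var(C+P) = 2 + 2·0.76 = 3.520.
True-score variance = ρ_C + ρ_P + 2·0.76, so 0.909 = (0.89 + ρ_P + 1.52) / 3.520.
ρ_P = 0.909·3.520 − 0.89 − 1.52 = 0.790.

0.790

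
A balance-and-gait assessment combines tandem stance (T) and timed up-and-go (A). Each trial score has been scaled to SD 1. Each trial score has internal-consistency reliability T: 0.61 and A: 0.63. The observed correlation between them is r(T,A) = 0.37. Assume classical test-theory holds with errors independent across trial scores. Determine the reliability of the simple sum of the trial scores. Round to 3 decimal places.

Var(T+A) = 2 + 2·[0.37] = 2 + 0.74 = 2.74.
Under uncorrelated errors the observed covariances equal the true-score covariances, so only the own-variance terms attenuate.
True-score variance = [0.61 + 0.63] + 0.74 = 1.24 + 0.74 = 1.98.
Reliability = 1.98 / 2.74 = 0.723.

0.723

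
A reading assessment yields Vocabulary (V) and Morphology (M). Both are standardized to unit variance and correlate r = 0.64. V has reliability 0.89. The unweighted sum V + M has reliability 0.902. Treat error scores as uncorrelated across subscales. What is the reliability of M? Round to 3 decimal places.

0.789

Var(V+M) = 2 + 2·0.64 = 3.280.
True-score variance = ρ_V + ρ_M + 2·0.64, so 0.902 = (0.89 + ρ_M + 1.28) / 3.280.
ρ_M = 0.902·3.280 − 0.89 − 1.28 = 0.789.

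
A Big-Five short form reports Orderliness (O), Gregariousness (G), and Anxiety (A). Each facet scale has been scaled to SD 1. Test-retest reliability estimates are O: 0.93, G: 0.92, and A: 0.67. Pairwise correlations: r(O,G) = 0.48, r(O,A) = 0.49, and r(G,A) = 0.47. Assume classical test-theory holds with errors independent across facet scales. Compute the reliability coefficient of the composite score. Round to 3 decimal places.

Var(O+G+A) = 3 + 2·[0.48 + 0.49 + 0.47] = 3 + 2.88 = 5.88.
Under uncorrelated errors the observed covariances equal the true-score covariances, so only the own-variance terms attenuate.
True-score variance = [0.93 + 0.92 + 0.67] + 2.88 = 2.52 + 2.88 = 5.4.
Reliability = 5.4 / 5.88 = 0.918.

0.918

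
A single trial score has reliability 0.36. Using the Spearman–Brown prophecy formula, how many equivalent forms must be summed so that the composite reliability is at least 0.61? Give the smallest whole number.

k ≥ ρ*(1−ρ₁)/(ρ₁(1−ρ*)) = 0.61·0.64 / (0.36·0.39) = 2.781.
Smallest integer k = 3.

3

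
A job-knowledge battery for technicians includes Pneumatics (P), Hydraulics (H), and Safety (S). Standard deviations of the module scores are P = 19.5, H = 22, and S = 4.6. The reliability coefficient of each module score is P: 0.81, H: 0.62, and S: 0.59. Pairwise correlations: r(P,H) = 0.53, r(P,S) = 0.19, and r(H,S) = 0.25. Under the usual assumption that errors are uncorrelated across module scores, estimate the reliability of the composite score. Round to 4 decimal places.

Var(P+H+S) = 19.5² + 22² + 4.6² + 2·[19.5·22·0.53 + 19.5·4.6·0.19 + 22·4.6·0.25] = 885.41 + 539.426 = 1424.84.
With uncorrelated errors the cross-covariances are all true-score covariance, so they carry over unchanged; only the diagonal terms shrink to ρᵢσᵢ².
True-score variance = [19.5²·0.81 + 22²·0.62 + 4.6²·0.59] + 539.426 = 620.567 + 539.426 = 1159.99.
Reliability = 1159.99 / 1424.84 = 0.8141.

0.8141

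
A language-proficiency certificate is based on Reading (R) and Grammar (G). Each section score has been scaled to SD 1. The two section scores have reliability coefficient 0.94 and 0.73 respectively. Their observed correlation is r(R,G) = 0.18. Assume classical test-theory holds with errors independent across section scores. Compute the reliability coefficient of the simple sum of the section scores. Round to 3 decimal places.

0.860

Var(R+G) = 2 + 2·[0.18] = 2 + 0.36 = 2.36.
Under uncorrelated errors the observed covariances equal the true-score covariances, so only the own-variance terms attenuate.
True-score variance = [0.94 + 0.73] + 0.36 = 1.67 + 0.36 = 2.03.
Reliability = 2.03 / 2.36 = 0.860.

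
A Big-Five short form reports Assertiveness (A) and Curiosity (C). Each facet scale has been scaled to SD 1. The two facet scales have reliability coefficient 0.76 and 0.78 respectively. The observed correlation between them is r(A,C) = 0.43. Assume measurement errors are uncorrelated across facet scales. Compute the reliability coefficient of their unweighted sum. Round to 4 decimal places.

Var(A+C) = 2 + 2·[0.43] = 2 + 0.86 = 2.86.
Under uncorrelated errors the observed covariances equal the true-score covariances, so only the own-variance terms attenuate.
True-score variance = [0.76 + 0.78] + 0.86 = 1.54 + 0.86 = 2.4.
Reliability = 2.4 / 2.86 = 0.8392.

0.8392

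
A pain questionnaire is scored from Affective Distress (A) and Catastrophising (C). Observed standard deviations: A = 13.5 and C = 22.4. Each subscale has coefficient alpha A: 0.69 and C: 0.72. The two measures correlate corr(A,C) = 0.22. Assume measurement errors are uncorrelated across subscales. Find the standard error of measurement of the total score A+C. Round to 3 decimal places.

Var(total) = 684.01 + 133.056 = 817.066.
True-score variance = 487.02 + 133.056 = 620.076, so reliability = 0.7589.
Error variance = 817.066 − 620.076 = 196.99; SEM = √196.99 = 14.035.

14.035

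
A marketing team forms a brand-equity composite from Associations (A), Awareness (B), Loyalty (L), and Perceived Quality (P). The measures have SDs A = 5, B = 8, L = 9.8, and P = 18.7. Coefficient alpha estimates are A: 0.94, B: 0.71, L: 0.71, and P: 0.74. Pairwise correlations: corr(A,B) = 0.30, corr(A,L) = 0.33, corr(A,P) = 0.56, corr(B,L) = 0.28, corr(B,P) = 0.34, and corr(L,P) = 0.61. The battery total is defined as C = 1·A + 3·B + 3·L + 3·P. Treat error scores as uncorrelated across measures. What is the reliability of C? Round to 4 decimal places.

0.8530

Var(C) = 5² + 3²·8² + 3²·9.8² + 3²·18.7² + 2·[3·5·8·0.30 + 3·5·9.8·0.33 + 3·5·18.7·0.56 + 9·8·9.8·0.28 + 9·8·18.7·0.34 + 9·9.8·18.7·0.61] = 4612.57 + 3806.06 = 8418.63.
Because errors are independent across components, Cov(Tᵢ,Tⱼ) = Cov(Xᵢ,Xⱼ); the off-diagonal part of the true-score variance is the same as above.
True-score variance = [5²·0.94 + 3²·8²·0.71 + 3²·9.8²·0.71 + 3²·18.7²·0.74] + 3806.06 = 3375.09 + 3806.06 = 7181.15.
Reliability = 7181.15 / 8418.63 = 0.8530.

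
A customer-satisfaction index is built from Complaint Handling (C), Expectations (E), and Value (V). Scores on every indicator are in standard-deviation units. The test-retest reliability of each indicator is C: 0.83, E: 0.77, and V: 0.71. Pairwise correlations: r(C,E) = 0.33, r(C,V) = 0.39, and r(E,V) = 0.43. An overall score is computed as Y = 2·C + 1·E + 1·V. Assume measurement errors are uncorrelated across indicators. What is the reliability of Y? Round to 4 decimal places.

Var(Y) = 2² + 1 + 1 + 2·[2·0.33 + 2·0.39 + 0.43] = 6 + 3.74 = 9.74.
With uncorrelated errors the cross-covariances are all true-score covariance, so they carry over unchanged; only the diagonal terms shrink to ρᵢσᵢ².
True-score variance = [2²·0.83 + 0.77 + 0.71] + 3.74 = 4.8 + 3.74 = 8.54.
Reliability = 8.54 / 9.74 = 0.8768.

0.8768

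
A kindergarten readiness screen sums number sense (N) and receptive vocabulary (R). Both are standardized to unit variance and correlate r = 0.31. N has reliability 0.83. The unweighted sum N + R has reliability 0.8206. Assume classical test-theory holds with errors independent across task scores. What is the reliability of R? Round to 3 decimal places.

Var(N+R) = 2 + 2·0.31 = 2.620.
True-score variance = ρ_N + ρ_R + 2·0.31, so 0.8206 = (0.83 + ρ_R + 0.62) / 2.620.
ρ_R = 0.8206·2.620 − 0.83 − 0.62 = 0.700.

0.700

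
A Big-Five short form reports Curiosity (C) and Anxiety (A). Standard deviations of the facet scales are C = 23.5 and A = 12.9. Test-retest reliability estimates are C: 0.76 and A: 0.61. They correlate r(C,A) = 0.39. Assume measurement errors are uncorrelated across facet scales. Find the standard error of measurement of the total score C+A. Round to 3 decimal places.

Var(total) = 718.66 + 236.457 = 955.117.
True-score variance = 521.22 + 236.457 = 757.677, so reliability = 0.7933.
Error variance = 955.117 − 757.677 = 197.44; SEM = √197.44 = 14.051.

14.051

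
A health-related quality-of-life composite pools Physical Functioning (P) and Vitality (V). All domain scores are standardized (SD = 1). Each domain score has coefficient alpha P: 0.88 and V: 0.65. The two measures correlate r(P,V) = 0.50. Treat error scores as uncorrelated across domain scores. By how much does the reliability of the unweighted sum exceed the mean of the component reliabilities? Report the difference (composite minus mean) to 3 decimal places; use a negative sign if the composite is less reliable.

Var(sum) = 2 + 1 = 3; true-score variance = 1.53 + 1 = 2.53; composite reliability = 0.8433.
Mean component reliability = 0.7650.
Difference = 0.8433 − 0.7650 = 0.078.

0.078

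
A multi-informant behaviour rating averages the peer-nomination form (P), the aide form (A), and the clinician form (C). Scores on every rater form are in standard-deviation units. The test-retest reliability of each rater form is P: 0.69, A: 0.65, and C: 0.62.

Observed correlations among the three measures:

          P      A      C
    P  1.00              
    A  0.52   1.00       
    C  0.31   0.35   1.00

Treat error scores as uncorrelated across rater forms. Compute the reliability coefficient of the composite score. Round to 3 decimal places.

0.806

Var(P+A+C) = 3 + 2·[0.52 + 0.31 + 0.35] = 3 + 2.36 = 5.36.
With uncorrelated errors the cross-covariances are all true-score covariance, so they carry over unchanged; only the diagonal terms shrink to ρᵢσᵢ².
True-score variance = [0.69 + 0.65 + 0.62] + 2.36 = 1.96 + 2.36 = 4.32.
Reliability = 4.32 / 5.36 = 0.806.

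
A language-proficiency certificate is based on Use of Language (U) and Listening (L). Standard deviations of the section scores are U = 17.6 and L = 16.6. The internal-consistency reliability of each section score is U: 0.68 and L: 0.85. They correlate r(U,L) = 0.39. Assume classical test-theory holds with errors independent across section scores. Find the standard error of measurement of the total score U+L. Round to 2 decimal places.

Var(total) = 585.32 + 227.885 = 813.205.
True-score variance = 444.863 + 227.885 = 672.748, so reliability = 0.8273.
Error variance = 813.205 − 672.748 = 140.457; SEM = √140.457 = 11.85.

11.85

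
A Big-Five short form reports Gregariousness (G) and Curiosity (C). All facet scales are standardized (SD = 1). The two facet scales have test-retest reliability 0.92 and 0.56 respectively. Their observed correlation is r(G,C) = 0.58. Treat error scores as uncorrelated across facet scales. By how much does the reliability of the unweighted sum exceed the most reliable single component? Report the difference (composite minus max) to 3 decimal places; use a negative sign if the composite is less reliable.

Var(sum) = 2 + 1.16 = 3.16; true-score variance = 1.48 + 1.16 = 2.64; composite reliability = 0.8354.
Max component reliability = 0.9200.
Difference = 0.8354 − 0.9200 = -0.085.

-0.085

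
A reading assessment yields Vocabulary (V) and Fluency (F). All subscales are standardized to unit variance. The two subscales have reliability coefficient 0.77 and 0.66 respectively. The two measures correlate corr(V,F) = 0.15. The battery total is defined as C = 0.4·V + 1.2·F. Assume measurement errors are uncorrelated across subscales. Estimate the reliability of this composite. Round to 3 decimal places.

0.698

Var(C) = 0.4² + 1.2² + 2·[0.48·0.15] = 1.6 + 0.144 = 1.744.
Because errors are independent across components, Cov(Tᵢ,Tⱼ) = Cov(Xᵢ,Xⱼ); the off-diagonal part of the true-score variance is the same as above.
True-score variance = [0.4²·0.77 + 1.2²·0.66] + 0.144 = 1.0736 + 0.144 = 1.2176.
Reliability = 1.2176 / 1.744 = 0.698.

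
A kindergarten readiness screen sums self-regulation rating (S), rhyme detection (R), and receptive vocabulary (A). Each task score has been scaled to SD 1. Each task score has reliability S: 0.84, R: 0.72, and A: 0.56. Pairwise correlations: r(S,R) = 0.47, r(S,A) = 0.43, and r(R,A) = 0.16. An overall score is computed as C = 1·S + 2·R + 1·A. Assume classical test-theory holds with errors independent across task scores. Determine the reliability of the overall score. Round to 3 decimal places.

0.817

Var(C) = 1 + 2² + 1 + 2·[2·0.47 + 0.43 + 2·0.16] = 6 + 3.38 = 9.38.
With uncorrelated errors the cross-covariances are all true-score covariance, so they carry over unchanged; only the diagonal terms shrink to ρᵢσᵢ².
True-score variance = [0.84 + 2²·0.72 + 0.56] + 3.38 = 4.28 + 3.38 = 7.66.
Reliability = 7.66 / 9.38 = 0.817.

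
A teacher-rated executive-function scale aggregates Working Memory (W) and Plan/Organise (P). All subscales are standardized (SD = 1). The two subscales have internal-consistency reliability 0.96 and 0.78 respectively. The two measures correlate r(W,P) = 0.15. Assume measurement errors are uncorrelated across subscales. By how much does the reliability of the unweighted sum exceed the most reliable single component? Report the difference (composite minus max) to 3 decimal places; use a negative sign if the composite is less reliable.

-0.073

Var(sum) = 2 + 0.3 = 2.3; true-score variance = 1.74 + 0.3 = 2.04; composite reliability = 0.8870.
Max component reliability = 0.9600.
Difference = 0.8870 − 0.9600 = -0.073.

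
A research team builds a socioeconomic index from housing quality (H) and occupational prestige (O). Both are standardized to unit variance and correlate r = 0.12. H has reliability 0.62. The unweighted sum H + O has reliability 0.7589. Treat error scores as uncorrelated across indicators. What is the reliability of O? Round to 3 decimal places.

Var(H+O) = 2 + 2·0.12 = 2.240.
True-score variance = ρ_H + ρ_O + 2·0.12, so 0.7589 = (0.62 + ρ_O + 0.24) / 2.240.
ρ_O = 0.7589·2.240 − 0.62 − 0.24 = 0.840.

0.840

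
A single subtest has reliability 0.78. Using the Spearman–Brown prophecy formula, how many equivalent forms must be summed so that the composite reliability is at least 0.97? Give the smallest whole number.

10

k ≥ ρ*(1−ρ₁)/(ρ₁(1−ρ*)) = 0.97·0.22 / (0.78·0.03) = 9.120.
Smallest integer k = 10.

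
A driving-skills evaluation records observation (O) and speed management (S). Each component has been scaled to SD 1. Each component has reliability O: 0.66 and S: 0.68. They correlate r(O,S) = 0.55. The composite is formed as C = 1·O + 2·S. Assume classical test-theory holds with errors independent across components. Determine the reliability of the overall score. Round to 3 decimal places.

Var(C) = 1 + 2² + 2·[2·0.55] = 5 + 2.2 = 7.2.
With uncorrelated errors the cross-covariances are all true-score covariance, so they carry over unchanged; only the diagonal terms shrink to ρᵢσᵢ².
True-score variance = [0.66 + 2²·0.68] + 2.2 = 3.38 + 2.2 = 5.58.
Reliability = 5.58 / 7.2 = 0.775.

0.775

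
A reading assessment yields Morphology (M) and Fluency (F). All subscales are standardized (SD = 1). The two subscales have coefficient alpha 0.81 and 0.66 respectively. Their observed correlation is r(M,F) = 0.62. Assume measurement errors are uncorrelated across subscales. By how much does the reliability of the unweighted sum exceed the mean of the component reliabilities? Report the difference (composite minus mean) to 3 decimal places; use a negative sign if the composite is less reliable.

0.101

Var(sum) = 2 + 1.24 = 3.24; true-score variance = 1.47 + 1.24 = 2.71; composite reliability = 0.8364.
Mean component reliability = 0.7350.
Difference = 0.8364 − 0.7350 = 0.101.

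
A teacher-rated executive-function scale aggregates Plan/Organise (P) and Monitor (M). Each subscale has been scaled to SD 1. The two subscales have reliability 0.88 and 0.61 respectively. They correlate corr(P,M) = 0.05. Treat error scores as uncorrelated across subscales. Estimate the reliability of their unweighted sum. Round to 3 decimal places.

Var(P+M) = 2 + 2·[0.05] = 2 + 0.1 = 2.1.
With uncorrelated errors the cross-covariances are all true-score covariance, so they carry over unchanged; only the diagonal terms shrink to ρᵢσᵢ².
True-score variance = [0.88 + 0.61] + 0.1 = 1.49 + 0.1 = 1.59.
Reliability = 1.59 / 2.1 = 0.757.

0.757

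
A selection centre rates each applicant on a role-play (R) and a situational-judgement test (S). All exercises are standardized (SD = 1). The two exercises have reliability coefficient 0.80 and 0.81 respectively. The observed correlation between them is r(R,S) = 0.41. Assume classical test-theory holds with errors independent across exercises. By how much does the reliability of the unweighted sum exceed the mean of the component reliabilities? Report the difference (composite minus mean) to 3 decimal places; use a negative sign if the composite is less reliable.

Var(sum) = 2 + 0.82 = 2.82; true-score variance = 1.61 + 0.82 = 2.43; composite reliability = 0.8617.
Mean component reliability = 0.8050.
Difference = 0.8617 − 0.8050 = 0.057.

0.057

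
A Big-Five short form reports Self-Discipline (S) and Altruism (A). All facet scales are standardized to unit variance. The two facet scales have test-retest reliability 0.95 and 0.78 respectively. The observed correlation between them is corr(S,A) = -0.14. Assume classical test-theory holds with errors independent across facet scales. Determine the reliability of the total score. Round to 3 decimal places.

Var(S+A) = 2 + 2·[(-0.14)] = 2 − 0.28 = 1.72.
Because errors are independent across components, Cov(Tᵢ,Tⱼ) = Cov(Xᵢ,Xⱼ); the off-diagonal part of the true-score variance is the same as above.
True-score variance = [0.95 + 0.78] − 0.28 = 1.73 − 0.28 = 1.45.
Reliability = 1.45 / 1.72 = 0.843.

0.843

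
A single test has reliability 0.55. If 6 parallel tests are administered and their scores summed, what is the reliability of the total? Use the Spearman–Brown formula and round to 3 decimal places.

0.880

ρ_k = kρ / (1 + (k−1)ρ) = 6·0.55 / (1 + 5·0.55) = 3.300 / 3.750 = 0.880.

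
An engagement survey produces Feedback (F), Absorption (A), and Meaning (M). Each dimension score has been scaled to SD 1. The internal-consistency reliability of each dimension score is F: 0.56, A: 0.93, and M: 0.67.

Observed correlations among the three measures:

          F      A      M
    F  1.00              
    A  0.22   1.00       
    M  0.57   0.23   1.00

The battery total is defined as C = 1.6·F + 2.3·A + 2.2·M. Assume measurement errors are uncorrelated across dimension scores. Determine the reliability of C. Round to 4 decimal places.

0.8502

Var(C) = 1.6² + 2.3² + 2.2² + 2·[3.68·0.22 + 3.52·0.57 + 5.06·0.23] = 12.69 + 7.9596 = 20.6496.
Because errors are independent across components, Cov(Tᵢ,Tⱼ) = Cov(Xᵢ,Xⱼ); the off-diagonal part of the true-score variance is the same as above.
True-score variance = [1.6²·0.56 + 2.3²·0.93 + 2.2²·0.67] + 7.9596 = 9.5961 + 7.9596 = 17.5557.
Reliability = 17.5557 / 20.6496 = 0.8502.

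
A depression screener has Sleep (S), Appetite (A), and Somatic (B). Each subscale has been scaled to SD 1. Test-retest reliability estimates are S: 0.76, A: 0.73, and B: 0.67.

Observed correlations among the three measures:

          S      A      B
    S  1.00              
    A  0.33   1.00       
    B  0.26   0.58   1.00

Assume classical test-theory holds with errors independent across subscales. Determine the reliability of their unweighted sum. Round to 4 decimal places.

Var(S+A+B) = 3 + 2·[0.33 + 0.26 + 0.58] = 3 + 2.34 = 5.34.
Because errors are independent across components, Cov(Tᵢ,Tⱼ) = Cov(Xᵢ,Xⱼ); the off-diagonal part of the true-score variance is the same as above.
True-score variance = [0.76 + 0.73 + 0.67] + 2.34 = 2.16 + 2.34 = 4.5.
Reliability = 4.5 / 5.34 = 0.8427.

0.8427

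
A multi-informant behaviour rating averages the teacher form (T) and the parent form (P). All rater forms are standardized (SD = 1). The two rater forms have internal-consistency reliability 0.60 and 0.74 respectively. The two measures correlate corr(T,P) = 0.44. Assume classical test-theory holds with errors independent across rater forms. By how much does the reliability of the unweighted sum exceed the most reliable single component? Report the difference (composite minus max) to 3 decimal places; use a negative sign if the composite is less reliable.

0.031

Var(sum) = 2 + 0.88 = 2.88; true-score variance = 1.34 + 0.88 = 2.22; composite reliability = 0.7708.
Max component reliability = 0.7400.
Difference = 0.7708 − 0.7400 = 0.031.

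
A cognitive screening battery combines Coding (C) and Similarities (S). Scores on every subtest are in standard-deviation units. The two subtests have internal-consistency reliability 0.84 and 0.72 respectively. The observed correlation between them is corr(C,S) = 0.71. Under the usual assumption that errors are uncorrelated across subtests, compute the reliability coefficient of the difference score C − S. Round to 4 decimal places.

Var(C−S) = 1 + 1 − 2·0.71 = 2 − 1.42 = 0.58.
Under uncorrelated errors the observed covariances equal the true-score covariances, so only the own-variance terms attenuate.
True-score variance = [0.84 + 0.72] − 1.42 = 1.56 − 1.42 = 0.14.
Reliability = 0.14 / 0.58 = 0.2414.

0.2414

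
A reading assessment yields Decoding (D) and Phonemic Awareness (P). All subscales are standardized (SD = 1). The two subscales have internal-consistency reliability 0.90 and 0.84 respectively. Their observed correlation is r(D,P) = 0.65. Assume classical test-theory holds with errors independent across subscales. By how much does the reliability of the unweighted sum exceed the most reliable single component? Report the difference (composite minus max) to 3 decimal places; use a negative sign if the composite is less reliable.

Var(sum) = 2 + 1.3 = 3.3; true-score variance = 1.74 + 1.3 = 3.04; composite reliability = 0.9212.
Max component reliability = 0.9000.
Difference = 0.9212 − 0.9000 = 0.021.

0.021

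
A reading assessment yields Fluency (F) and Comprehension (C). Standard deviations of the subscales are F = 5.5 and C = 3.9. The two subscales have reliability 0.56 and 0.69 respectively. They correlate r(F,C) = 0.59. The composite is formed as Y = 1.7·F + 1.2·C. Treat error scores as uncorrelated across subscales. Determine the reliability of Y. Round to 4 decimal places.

0.7188

Var(Y) = 1.7²·5.5² + 1.2²·3.9² + 2·[2.04·5.5·3.9·0.59] = 109.325 + 51.6344 = 160.959.
Under uncorrelated errors the observed covariances equal the true-score covariances, so only the own-variance terms attenuate.
True-score variance = [1.7²·5.5²·0.56 + 1.2²·3.9²·0.69] + 51.6344 = 64.0693 + 51.6344 = 115.704.
Reliability = 115.704 / 160.959 = 0.7188.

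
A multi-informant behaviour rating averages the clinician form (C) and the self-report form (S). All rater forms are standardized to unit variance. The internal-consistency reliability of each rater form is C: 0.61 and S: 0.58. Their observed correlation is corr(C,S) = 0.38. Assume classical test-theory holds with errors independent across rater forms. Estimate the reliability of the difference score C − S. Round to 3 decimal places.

0.347

Var(C−S) = 1 + 1 − 2·0.38 = 2 − 0.76 = 1.24.
Because errors are independent across components, Cov(Tᵢ,Tⱼ) = Cov(Xᵢ,Xⱼ); the off-diagonal part of the true-score variance is the same as above.
True-score variance = [0.61 + 0.58] − 0.76 = 1.19 − 0.76 = 0.43.
Reliability = 0.43 / 1.24 = 0.347.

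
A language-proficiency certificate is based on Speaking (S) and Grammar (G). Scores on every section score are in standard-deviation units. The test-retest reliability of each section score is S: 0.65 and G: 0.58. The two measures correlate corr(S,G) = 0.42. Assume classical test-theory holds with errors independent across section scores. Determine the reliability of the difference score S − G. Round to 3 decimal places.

Var(S−G) = 1 + 1 − 2·0.42 = 2 − 0.84 = 1.16.
Under uncorrelated errors the observed covariances equal the true-score covariances, so only the own-variance terms attenuate.
True-score variance = [0.65 + 0.58] − 0.84 = 1.23 − 0.84 = 0.39.
Reliability = 0.39 / 1.16 = 0.336.

0.336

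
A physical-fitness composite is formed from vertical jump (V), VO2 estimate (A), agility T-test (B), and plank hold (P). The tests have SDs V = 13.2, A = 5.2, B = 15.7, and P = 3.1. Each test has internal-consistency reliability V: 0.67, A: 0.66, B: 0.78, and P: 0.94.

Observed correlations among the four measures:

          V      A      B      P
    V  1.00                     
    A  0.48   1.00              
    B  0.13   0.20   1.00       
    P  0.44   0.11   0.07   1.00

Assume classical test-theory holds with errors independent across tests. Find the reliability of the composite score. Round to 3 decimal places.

0.815

Var(V+A+B+P) = 13.2² + 5.2² + 15.7² + 3.1² + 2·[13.2·5.2·0.48 + 13.2·15.7·0.13 + 13.2·3.1·0.44 + 5.2·15.7·0.20 + 5.2·3.1·0.11 + 15.7·3.1·0.07] = 457.38 + 198.803 = 656.183.
Because errors are independent across components, Cov(Tᵢ,Tⱼ) = Cov(Xᵢ,Xⱼ); the off-diagonal part of the true-score variance is the same as above.
True-score variance = [13.2²·0.67 + 5.2²·0.66 + 15.7²·0.78 + 3.1²·0.94] + 198.803 = 335.883 + 198.803 = 534.685.
Reliability = 534.685 / 656.183 = 0.815.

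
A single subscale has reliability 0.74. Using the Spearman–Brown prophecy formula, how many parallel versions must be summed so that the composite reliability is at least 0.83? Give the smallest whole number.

2

k ≥ ρ*(1−ρ₁)/(ρ₁(1−ρ*)) = 0.83·0.26 / (0.74·0.17) = 1.715.
Smallest integer k = 2.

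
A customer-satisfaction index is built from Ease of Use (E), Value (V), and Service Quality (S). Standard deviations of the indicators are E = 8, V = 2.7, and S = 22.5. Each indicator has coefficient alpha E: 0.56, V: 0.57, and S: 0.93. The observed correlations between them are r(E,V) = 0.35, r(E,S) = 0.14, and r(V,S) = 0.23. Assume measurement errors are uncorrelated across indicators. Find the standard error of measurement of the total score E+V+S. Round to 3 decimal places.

8.169

Var(total) = 577.54 + 93.465 = 671.005.
True-score variance = 510.808 + 93.465 = 604.273, so reliability = 0.9005.
Error variance = 671.005 − 604.273 = 66.7322; SEM = √66.7322 = 8.169.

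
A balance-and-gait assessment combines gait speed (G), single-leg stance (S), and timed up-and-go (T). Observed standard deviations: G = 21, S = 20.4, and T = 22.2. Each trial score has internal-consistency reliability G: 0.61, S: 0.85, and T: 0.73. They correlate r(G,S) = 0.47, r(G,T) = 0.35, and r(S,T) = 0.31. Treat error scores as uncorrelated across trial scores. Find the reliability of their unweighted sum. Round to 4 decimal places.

Var(G+S+T) = 21² + 20.4² + 22.2² + 2·[21·20.4·0.47 + 21·22.2·0.35 + 20.4·22.2·0.31] = 1350 + 1009.82 = 2359.82.
Because errors are independent across components, Cov(Tᵢ,Tⱼ) = Cov(Xᵢ,Xⱼ); the off-diagonal part of the true-score variance is the same as above.
True-score variance = [21²·0.61 + 20.4²·0.85 + 22.2²·0.73] + 1009.82 = 982.519 + 1009.82 = 1992.34.
Reliability = 1992.34 / 2359.82 = 0.8443.

0.8443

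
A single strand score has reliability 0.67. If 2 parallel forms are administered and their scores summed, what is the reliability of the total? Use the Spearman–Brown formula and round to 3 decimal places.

0.802

ρ_k = kρ / (1 + (k−1)ρ) = 2·0.67 / (1 + 1·0.67) = 1.340 / 1.670 = 0.802.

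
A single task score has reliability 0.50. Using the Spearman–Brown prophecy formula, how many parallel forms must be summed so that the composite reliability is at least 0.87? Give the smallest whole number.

7

k ≥ ρ*(1−ρ₁)/(ρ₁(1−ρ*)) = 0.87·0.50 / (0.50·0.13) = 6.692.
Smallest integer k = 7.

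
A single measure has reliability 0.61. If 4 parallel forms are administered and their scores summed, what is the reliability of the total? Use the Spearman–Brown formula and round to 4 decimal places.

ρ_k = kρ / (1 + (k−1)ρ) = 4·0.61 / (1 + 3·0.61) = 2.440 / 2.830 = 0.8622.

0.8622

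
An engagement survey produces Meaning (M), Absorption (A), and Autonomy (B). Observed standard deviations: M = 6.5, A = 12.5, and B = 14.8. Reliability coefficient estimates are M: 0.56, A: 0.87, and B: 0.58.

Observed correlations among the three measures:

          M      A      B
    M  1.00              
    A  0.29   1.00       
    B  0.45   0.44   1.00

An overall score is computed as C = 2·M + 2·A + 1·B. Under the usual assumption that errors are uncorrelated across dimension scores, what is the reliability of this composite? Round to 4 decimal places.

Var(C) = 2²·6.5² + 2²·12.5² + 14.8² + 2·[4·6.5·12.5·0.29 + 2·6.5·14.8·0.45 + 2·12.5·14.8·0.44] = 1013.04 + 687.26 = 1700.3.
Under uncorrelated errors the observed covariances equal the true-score covariances, so only the own-variance terms attenuate.
True-score variance = [2²·6.5²·0.56 + 2²·12.5²·0.87 + 14.8²·0.58] + 687.26 = 765.433 + 687.26 = 1452.69.
Reliability = 1452.69 / 1700.3 = 0.8544.

0.8544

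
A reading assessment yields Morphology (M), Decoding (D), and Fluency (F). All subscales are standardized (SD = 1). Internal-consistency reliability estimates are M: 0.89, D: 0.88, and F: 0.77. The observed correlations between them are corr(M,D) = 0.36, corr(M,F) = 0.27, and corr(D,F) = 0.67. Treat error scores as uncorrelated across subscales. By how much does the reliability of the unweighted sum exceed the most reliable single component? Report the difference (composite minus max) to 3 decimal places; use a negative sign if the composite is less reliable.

Var(sum) = 3 + 2.6 = 5.6; true-score variance = 2.54 + 2.6 = 5.14; composite reliability = 0.9179.
Max component reliability = 0.8900.
Difference = 0.9179 − 0.8900 = 0.028.

0.028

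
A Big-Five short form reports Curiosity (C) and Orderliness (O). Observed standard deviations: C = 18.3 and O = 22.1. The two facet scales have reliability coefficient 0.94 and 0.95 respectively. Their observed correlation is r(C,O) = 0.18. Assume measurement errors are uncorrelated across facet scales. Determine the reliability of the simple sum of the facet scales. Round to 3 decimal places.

Var(C+O) = 18.3² + 22.1² + 2·[18.3·22.1·0.18] = 823.3 + 145.595 = 968.895.
Under uncorrelated errors the observed covariances equal the true-score covariances, so only the own-variance terms attenuate.
True-score variance = [18.3²·0.94 + 22.1²·0.95] + 145.595 = 778.786 + 145.595 = 924.381.
Reliability = 924.381 / 968.895 = 0.954.

0.954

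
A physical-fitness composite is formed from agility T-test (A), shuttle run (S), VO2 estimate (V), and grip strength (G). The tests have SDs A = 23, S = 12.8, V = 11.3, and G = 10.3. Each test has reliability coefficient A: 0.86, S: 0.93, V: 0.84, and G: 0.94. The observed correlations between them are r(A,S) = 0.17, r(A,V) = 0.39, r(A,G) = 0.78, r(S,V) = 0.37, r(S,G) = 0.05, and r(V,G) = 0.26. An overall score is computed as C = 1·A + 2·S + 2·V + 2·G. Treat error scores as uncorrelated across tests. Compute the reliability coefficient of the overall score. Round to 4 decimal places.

0.9458

Var(C) = 23² + 2²·12.8² + 2²·11.3² + 2²·10.3² + 2·[2·23·12.8·0.17 + 2·23·11.3·0.39 + 2·23·10.3·0.78 + 4·12.8·11.3·0.37 + 4·12.8·10.3·0.05 + 4·11.3·10.3·0.26] = 2119.48 + 2067.73 = 4187.21.
Because errors are independent across components, Cov(Tᵢ,Tⱼ) = Cov(Xᵢ,Xⱼ); the off-diagonal part of the true-score variance is the same as above.
True-score variance = [23²·0.86 + 2²·12.8²·0.93 + 2²·11.3²·0.84 + 2²·10.3²·0.94] + 2067.73 = 1892.36 + 2067.73 = 3960.09.
Reliability = 3960.09 / 4187.21 = 0.9458.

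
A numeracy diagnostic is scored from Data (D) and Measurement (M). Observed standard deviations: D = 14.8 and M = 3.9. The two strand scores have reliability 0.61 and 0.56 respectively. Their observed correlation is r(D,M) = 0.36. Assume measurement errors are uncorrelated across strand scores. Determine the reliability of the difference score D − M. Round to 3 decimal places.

Var(D−M) = 14.8² + 3.9² − 2·14.8·3.9·0.36 = 234.25 − 41.5584 = 192.692.
Under uncorrelated errors the observed covariances equal the true-score covariances, so only the own-variance terms attenuate.
True-score variance = [14.8²·0.61 + 3.9²·0.56] − 41.5584 = 142.132 − 41.5584 = 100.574.
Reliability = 100.574 / 192.692 = 0.522.

0.522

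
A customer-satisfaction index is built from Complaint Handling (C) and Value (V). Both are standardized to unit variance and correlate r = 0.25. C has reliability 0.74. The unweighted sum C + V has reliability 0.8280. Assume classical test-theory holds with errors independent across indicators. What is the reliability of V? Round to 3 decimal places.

0.830

Var(C+V) = 2 + 2·0.25 = 2.500.
True-score variance = ρ_C + ρ_V + 2·0.25, so 0.8280 = (0.74 + ρ_V + 0.50) / 2.500.
ρ_V = 0.8280·2.500 − 0.74 − 0.50 = 0.830.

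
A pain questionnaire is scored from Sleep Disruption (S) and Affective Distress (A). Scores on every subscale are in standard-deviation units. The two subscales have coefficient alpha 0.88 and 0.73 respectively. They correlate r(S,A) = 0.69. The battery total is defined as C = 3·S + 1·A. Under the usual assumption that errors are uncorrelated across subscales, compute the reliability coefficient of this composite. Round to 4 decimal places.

0.9045

Var(C) = 3² + 1 + 2·[3·0.69] = 10 + 4.14 = 14.14.
Under uncorrelated errors the observed covariances equal the true-score covariances, so only the own-variance terms attenuate.
True-score variance = [3²·0.88 + 0.73] + 4.14 = 8.65 + 4.14 = 12.79.
Reliability = 12.79 / 14.14 = 0.9045.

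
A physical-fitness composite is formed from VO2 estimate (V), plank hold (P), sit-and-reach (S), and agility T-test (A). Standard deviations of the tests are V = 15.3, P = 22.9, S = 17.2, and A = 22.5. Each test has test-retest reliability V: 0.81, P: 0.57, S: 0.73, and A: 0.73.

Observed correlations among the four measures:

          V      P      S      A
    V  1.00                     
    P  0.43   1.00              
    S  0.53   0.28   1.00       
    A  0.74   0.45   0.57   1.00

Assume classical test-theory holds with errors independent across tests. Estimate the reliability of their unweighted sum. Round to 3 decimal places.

Var(V+P+S+A) = 15.3² + 22.9² + 17.2² + 22.5² + 2·[15.3·22.9·0.43 + 15.3·17.2·0.53 + 15.3·22.5·0.74 + 22.9·17.2·0.28 + 22.9·22.5·0.45 + 17.2·22.5·0.57] = 1560.59 + 2215.24 = 3775.83.
Under uncorrelated errors the observed covariances equal the true-score covariances, so only the own-variance terms attenuate.
True-score variance = [15.3²·0.81 + 22.9²·0.57 + 17.2²·0.73 + 22.5²·0.73] + 2215.24 = 1074.05 + 2215.24 = 3289.29.
Reliability = 3289.29 / 3775.83 = 0.871.

0.871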